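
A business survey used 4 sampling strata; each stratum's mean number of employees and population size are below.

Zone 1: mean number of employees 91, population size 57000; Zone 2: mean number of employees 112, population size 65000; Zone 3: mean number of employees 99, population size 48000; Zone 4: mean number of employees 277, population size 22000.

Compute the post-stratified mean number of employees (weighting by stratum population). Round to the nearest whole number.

Σ Nₕ·x̄ₕ = 91×57000 + 112×65000 + 99×48000 + 277×22000
  = 5187000 + 7280000 + 4752000 + 6094000 = 23313000
Σ Nₕ = 57000 + 65000 + 48000 + 22000 = 192000
Overall mean = 23313000 / 192000 = 121.42188

121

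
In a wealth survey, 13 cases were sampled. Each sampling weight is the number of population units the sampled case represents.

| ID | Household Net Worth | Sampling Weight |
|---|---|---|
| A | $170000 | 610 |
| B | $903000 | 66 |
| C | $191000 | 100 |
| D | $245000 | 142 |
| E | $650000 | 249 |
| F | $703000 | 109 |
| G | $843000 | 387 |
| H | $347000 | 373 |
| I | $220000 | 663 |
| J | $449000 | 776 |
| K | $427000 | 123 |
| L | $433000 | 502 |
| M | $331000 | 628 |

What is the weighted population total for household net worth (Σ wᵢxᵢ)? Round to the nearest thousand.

1883376000

Weighted total = 1883376000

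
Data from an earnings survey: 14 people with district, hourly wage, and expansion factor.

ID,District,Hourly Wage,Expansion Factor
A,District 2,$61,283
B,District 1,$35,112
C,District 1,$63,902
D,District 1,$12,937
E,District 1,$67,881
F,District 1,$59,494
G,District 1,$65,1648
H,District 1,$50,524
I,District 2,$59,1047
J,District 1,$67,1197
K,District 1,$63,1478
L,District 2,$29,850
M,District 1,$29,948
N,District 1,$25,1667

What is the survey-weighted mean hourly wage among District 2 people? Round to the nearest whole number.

District 2 rows: A, I, L
Weighted sum = 103686
Sum of weights = 283 + 1047 + 850 = 2180
Weighted mean = 103686 / 2180 = 47.562385

48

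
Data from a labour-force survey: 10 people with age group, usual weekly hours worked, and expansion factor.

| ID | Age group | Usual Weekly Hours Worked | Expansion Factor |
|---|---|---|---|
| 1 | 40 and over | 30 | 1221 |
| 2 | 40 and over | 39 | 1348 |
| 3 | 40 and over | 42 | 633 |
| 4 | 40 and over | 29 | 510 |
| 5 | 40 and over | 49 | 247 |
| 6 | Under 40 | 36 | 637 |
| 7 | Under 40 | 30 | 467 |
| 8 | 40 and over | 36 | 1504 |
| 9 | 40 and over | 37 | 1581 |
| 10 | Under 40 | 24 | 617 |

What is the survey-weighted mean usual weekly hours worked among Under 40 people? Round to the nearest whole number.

Under 40 rows: 6, 7, 10
Weighted sum = 36×637 + 30×467 + 24×617
  = 51750
Sum of weights = 1721
Weighted mean = 51750 / 1721 = 30.069727

30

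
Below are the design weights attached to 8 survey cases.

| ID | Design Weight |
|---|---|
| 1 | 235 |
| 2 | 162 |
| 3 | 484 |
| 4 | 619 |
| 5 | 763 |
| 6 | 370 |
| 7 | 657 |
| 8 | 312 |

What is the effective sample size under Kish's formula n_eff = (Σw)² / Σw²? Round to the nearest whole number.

Σ wᵢ = 235 + 162 + 484 + 619 + 763 + 370 + 657 + 312 = 3602
Σ wᵢ² = 55225 + 26244 + 234256 + 383161 + 582169 + 136900 + 431649 + 97344 = 1946948
n_eff = 3602² / 1946948 = 12974404 / 1946948 = 6.6639705

7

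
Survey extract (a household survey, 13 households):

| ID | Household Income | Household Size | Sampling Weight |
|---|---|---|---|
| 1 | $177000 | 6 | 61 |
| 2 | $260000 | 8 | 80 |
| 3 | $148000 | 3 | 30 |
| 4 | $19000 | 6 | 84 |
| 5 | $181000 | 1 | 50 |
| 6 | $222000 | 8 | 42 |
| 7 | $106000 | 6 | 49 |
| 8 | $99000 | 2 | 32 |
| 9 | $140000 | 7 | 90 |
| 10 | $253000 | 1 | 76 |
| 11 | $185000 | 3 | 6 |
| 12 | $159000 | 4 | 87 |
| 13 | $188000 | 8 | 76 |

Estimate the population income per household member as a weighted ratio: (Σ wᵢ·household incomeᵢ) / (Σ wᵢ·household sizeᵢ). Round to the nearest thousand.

31000

Σ wᵢ·y = 125428000
Σ wᵢ·x = 4024
Ratio = 125428000 / 4024 = 31169.98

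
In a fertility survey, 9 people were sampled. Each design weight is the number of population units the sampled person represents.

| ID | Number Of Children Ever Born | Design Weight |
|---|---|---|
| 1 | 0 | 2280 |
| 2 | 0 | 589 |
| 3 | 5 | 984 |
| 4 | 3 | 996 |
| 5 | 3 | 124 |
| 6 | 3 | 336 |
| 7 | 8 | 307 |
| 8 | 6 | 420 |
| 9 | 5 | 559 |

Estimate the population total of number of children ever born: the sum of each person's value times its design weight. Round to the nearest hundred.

Weighted total = 0×2280 + 0×589 + 5×984 + 3×996 + 3×124 + 3×336 + 8×307 + 6×420 + 5×559
  = 0 + 0 + 4920 + 2988 + 372 + 1008 + 2456 + 2520 + 2795 = 17059

17100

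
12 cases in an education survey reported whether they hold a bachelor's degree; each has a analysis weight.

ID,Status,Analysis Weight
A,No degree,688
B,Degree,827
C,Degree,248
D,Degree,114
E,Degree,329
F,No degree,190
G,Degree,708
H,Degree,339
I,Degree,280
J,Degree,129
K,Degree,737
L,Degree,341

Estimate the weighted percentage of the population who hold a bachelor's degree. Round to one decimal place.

Sum of weights for 'Degree' = 827 + 248 + 114 + 329 + 708 + 339 + 280 + 129 + 737 + 341 = 4052
Total weight = 4930
Weighted proportion = 4052 / 4930 = 0.82190669 → 82.190669%

82.2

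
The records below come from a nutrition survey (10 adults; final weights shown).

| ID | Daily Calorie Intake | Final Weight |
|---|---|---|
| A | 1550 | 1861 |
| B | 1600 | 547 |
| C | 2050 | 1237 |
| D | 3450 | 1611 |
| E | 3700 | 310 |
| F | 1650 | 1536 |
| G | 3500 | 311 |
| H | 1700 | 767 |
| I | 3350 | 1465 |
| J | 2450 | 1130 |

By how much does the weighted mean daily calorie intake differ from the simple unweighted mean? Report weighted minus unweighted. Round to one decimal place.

-123.8

Unweighted sum = 1550 + 1600 + 2050 + 3450 + 3700 + 1650 + 3500 + 1700 + 3350 + 2450 = 25000
Unweighted mean = 25000 / 10 = 2500
Weighted sum = 1550×1861 + 1600×547 + 2050×1237 + 3450×1611 + 3700×310 + 1650×1536 + 3500×311 + 1700×767 + 3350×1465 + 2450×1130
  = 25603600
Sum of weights = 10775
Weighted mean = 25603600 / 10775 = 2376.2042
Difference (weighted minus unweighted) = -123.79582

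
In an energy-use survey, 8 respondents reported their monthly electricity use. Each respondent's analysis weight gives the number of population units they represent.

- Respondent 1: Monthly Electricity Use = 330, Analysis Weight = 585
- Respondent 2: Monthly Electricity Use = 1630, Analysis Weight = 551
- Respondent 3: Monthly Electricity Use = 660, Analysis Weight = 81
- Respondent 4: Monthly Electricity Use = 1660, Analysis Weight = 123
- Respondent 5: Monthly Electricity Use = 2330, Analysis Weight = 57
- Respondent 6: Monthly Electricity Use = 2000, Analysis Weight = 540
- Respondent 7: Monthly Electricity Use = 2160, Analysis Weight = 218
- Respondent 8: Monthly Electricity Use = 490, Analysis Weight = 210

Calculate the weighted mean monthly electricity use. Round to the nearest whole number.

1326

Weighted sum = 330×585 + 1630×551 + 660×81 + 1660×123 + 2330×57 + 2000×540 + 2160×218 + 490×210
  = 193050 + 898130 + 53460 + 204180 + 132810 + 1080000 + 470880 + 102900 = 3135410
Sum of weights = 585 + 551 + 81 + 123 + 57 + 540 + 218 + 210 = 2365
Weighted mean = 3135410 / 2365 = 1325.7548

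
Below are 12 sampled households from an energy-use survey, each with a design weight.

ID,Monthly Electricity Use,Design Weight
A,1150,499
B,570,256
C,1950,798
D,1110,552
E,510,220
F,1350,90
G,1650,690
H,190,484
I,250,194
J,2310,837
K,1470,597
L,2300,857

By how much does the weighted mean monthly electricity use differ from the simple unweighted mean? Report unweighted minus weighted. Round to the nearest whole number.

-278

Unweighted sum = 1150 + 570 + 1950 + 1110 + 510 + 1350 + 1650 + 190 + 250 + 2310 + 1470 + 2300 = 14810
Unweighted mean = 14810 / 12 = 1234.1667
Weighted sum = 1150×499 + 570×256 + 1950×798 + 1110×552 + 510×220 + 1350×90 + 1650×690 + 190×484 + 250×194 + 2310×837 + 1470×597 + 2300×857
  = 9183410
Sum of weights = 6074
Weighted mean = 9183410 / 6074 = 1511.9213
Difference (unweighted minus weighted) = -277.75464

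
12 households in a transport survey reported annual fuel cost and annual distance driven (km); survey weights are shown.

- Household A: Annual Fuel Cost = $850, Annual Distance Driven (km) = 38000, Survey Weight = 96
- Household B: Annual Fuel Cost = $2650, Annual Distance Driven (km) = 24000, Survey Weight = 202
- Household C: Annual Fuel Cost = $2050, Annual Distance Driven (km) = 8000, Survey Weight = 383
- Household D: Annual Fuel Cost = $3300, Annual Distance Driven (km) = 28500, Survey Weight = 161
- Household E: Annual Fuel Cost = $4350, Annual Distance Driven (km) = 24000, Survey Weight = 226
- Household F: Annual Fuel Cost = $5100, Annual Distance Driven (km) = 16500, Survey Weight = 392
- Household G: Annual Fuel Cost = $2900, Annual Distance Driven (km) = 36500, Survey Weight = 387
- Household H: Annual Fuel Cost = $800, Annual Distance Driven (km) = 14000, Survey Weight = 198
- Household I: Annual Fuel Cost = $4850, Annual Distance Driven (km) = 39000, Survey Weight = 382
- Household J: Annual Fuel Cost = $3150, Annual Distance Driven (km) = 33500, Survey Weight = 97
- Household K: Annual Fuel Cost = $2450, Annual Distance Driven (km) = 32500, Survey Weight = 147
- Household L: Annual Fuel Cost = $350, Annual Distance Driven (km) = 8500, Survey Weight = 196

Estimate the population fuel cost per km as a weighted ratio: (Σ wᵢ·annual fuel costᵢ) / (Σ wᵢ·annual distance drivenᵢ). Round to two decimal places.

Σ wᵢ·y = 850×96 + 2650×202 + 2050×383 + 3300×161 + 4350×226 + 5100×392 + 2900×387 + 800×198 + 4850×382 + 3150×97 + 2450×147 + 350×196
  = 81600 + 535300 + 785150 + 531300 + 983100 + 1999200 + 1122300 + 158400 + 1852700 + 305550 + 360150 + 68600 = 8783350
Σ wᵢ·x = 38000×96 + 24000×202 + 8000×383 + 28500×161 + 24000×226 + 16500×392 + 36500×387 + 14000×198 + 39000×382 + 33500×97 + 32500×147 + 8500×196
  = 3648000 + 4848000 + 3064000 + 4588500 + 5424000 + 6468000 + 14125500 + 2772000 + 14898000 + 3249500 + 4777500 + 1666000 = 69529000
Ratio = 8783350 / 69529000 = 0.12632642

0.13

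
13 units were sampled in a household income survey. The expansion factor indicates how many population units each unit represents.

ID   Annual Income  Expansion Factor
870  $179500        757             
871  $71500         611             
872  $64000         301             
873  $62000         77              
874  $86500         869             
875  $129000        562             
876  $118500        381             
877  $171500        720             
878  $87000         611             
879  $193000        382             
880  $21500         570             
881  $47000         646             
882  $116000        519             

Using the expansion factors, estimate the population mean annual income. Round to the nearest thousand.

Weighted sum = 749605000
Sum of weights = 7006
Weighted mean = 749605000 / 7006 = 106994.72

107000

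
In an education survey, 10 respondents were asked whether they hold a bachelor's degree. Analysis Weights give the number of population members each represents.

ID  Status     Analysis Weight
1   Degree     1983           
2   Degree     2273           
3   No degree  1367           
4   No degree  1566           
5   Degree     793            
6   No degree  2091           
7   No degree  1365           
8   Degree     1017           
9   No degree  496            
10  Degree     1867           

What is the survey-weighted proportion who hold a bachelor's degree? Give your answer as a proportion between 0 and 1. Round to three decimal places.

0.535

Sum of weights for 'Degree' = 1983 + 2273 + 793 + 1017 + 1867 = 7933
Total weight = 14818
Weighted proportion = 7933 / 14818 = 0.5353624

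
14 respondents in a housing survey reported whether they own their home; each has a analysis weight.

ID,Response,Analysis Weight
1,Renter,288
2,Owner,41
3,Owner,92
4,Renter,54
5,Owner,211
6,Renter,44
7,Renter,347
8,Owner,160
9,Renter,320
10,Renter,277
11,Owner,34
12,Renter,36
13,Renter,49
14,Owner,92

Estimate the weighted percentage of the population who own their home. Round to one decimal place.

Sum of weights for 'Owner' = 41 + 92 + 211 + 160 + 34 + 92 = 630
Total weight = 2045
Weighted proportion = 630 / 2045 = 0.30806846 → 30.806846%

30.8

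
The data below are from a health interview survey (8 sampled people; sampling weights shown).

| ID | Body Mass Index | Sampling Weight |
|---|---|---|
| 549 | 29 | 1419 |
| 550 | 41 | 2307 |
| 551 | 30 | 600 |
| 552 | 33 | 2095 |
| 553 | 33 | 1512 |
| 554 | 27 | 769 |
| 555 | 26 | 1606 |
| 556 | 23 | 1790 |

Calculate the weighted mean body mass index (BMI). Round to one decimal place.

31.1

Weighted sum = 29×1419 + 41×2307 + 30×600 + 33×2095 + 33×1512 + 27×769 + 26×1606 + 23×1790
  = 41151 + 94587 + 18000 + 69135 + 49896 + 20763 + 41756 + 41170 = 376458
Sum of weights = 1419 + 2307 + 600 + 2095 + 1512 + 769 + 1606 + 1790 = 12098
Weighted mean = 376458 / 12098 = 31.117375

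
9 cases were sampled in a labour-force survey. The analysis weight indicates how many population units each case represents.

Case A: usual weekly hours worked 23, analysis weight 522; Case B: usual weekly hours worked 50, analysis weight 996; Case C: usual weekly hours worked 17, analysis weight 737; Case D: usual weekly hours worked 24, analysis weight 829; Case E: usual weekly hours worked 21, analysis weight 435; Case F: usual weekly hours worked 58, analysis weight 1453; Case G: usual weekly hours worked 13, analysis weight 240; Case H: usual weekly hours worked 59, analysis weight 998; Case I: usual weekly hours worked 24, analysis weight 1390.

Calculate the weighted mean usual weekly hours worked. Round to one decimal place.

Weighted sum = 23×522 + 50×996 + 17×737 + 24×829 + 21×435 + 58×1453 + 13×240 + 59×998 + 24×1390
  = 283002
Sum of weights = 522 + 996 + 737 + 829 + 435 + 1453 + 240 + 998 + 1390 = 7600
Weighted mean = 283002 / 7600 = 37.237105

37.2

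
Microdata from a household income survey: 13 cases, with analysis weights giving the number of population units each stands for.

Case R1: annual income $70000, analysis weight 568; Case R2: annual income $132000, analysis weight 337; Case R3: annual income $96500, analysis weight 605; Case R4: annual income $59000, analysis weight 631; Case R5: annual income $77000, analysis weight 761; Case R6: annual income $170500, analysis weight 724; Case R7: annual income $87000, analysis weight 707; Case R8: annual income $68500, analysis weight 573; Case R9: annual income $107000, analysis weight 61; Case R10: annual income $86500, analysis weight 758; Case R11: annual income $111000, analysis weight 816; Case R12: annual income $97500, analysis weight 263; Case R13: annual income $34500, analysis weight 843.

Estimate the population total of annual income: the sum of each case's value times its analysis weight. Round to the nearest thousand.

680050000

Weighted total = 680050000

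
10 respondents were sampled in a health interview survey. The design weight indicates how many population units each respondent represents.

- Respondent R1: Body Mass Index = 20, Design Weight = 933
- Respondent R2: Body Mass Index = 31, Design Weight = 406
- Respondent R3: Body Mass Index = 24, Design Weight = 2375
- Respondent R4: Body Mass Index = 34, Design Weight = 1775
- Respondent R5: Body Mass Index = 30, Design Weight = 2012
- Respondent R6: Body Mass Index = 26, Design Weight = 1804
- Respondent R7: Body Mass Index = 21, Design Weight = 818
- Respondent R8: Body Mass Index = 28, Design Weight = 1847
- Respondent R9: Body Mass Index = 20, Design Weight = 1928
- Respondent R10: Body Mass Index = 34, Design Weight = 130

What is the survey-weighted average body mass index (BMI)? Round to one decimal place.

26.2

Weighted sum = 20×933 + 31×406 + 24×2375 + 34×1775 + 30×2012 + 26×1804 + 21×818 + 28×1847 + 20×1928 + 34×130
  = 18660 + 12586 + 57000 + 60350 + 60360 + 46904 + 17178 + 51716 + 38560 + 4420 = 367734
Sum of weights = 933 + 406 + 2375 + 1775 + 2012 + 1804 + 818 + 1847 + 1928 + 130 = 14028
Weighted mean = 367734 / 14028 = 26.214286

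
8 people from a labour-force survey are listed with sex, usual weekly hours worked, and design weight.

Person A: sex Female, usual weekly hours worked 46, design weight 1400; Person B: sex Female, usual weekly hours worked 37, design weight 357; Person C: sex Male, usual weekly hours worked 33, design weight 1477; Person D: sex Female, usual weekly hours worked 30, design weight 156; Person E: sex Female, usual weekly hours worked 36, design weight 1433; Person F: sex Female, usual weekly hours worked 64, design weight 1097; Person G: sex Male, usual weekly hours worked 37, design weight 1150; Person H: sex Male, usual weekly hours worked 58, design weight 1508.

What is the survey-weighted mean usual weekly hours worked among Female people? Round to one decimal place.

45.9

Female rows: A, B, D, E, F
Weighted sum = 204085
Sum of weights = 1400 + 357 + 156 + 1433 + 1097 = 4443
Weighted mean = 204085 / 4443 = 45.934054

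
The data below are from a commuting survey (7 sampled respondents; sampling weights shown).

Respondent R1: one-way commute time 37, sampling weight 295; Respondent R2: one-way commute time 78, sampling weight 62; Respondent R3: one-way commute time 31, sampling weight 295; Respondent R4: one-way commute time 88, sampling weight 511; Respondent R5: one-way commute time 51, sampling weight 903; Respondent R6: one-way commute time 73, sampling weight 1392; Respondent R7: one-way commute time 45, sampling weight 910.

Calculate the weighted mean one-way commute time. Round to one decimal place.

59.2

Weighted sum = 37×295 + 78×62 + 31×295 + 88×511 + 51×903 + 73×1392 + 45×910
  = 10915 + 4836 + 9145 + 44968 + 46053 + 101616 + 40950 = 258483
Sum of weights = 295 + 62 + 295 + 511 + 903 + 1392 + 910 = 4368
Weighted mean = 258483 / 4368 = 59.176511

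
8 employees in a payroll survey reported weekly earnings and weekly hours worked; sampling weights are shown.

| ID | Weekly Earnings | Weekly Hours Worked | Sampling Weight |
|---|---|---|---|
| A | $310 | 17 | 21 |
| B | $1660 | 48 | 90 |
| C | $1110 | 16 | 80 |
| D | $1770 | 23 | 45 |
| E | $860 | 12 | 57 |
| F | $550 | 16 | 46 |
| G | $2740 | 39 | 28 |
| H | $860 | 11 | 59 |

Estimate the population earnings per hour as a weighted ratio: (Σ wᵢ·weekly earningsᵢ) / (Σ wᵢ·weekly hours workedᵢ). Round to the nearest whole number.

Σ wᵢ·y = 526140
Σ wᵢ·x = 17×21 + 48×90 + 16×80 + 23×45 + 12×57 + 16×46 + 39×28 + 11×59
  = 10153
Ratio = 526140 / 10153 = 51.821137

52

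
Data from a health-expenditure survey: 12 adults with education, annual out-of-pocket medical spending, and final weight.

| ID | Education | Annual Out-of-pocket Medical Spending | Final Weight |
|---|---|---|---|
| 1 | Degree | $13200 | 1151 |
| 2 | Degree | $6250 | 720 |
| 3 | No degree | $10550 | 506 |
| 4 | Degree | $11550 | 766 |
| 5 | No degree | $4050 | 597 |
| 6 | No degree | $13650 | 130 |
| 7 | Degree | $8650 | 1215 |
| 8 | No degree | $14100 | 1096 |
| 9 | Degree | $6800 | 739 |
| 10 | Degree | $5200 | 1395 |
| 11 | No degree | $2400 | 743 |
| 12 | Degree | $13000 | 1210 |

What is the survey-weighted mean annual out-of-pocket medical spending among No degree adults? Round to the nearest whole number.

No degree rows: 3, 5, 6, 8, 11
Weighted sum = 10550×506 + 4050×597 + 13650×130 + 14100×1096 + 2400×743
  = 26767450
Sum of weights = 3072
Weighted mean = 26767450 / 3072 = 8713.3626

8713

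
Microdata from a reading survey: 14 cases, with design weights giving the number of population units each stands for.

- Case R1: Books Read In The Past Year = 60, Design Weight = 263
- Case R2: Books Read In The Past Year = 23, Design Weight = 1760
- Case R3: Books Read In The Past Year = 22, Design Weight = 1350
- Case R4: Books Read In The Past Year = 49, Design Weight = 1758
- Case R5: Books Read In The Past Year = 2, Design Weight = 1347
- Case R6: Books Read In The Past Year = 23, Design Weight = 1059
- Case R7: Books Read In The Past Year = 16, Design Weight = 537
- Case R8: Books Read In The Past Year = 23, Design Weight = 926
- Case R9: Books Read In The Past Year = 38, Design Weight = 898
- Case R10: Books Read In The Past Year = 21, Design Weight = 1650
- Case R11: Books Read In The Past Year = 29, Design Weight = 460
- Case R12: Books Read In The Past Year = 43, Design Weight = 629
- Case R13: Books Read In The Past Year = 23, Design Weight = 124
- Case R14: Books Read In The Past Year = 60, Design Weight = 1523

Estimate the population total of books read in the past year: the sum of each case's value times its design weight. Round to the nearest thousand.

432000

Weighted total = 432436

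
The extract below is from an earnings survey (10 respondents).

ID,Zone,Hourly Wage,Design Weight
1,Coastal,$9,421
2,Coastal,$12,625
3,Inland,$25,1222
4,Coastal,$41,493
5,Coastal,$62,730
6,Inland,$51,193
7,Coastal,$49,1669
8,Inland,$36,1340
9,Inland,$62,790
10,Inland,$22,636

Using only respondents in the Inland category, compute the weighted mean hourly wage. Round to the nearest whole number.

36

Inland rows: 3, 6, 8, 9, 10
Weighted sum = 25×1222 + 51×193 + 36×1340 + 62×790 + 22×636
  = 30550 + 9843 + 48240 + 48980 + 13992 = 151605
Sum of weights = 1222 + 193 + 1340 + 790 + 636 = 4181
Weighted mean = 151605 / 4181 = 36.260464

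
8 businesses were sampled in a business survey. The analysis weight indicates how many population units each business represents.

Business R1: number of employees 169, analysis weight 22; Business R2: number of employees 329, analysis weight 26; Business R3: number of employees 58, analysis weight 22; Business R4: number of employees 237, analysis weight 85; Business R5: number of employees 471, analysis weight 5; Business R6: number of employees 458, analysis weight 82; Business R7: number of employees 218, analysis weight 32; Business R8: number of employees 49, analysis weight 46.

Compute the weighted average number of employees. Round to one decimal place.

Weighted sum = 169×22 + 329×26 + 58×22 + 237×85 + 471×5 + 458×82 + 218×32 + 49×46
  = 82834
Sum of weights = 22 + 26 + 22 + 85 + 5 + 82 + 32 + 46 = 320
Weighted mean = 82834 / 320 = 258.85625

258.9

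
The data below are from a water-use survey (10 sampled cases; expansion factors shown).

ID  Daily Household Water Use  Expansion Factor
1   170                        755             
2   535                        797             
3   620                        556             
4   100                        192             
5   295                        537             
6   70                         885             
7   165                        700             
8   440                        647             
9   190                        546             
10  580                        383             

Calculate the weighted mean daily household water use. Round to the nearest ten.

Weighted sum = 170×755 + 535×797 + 620×556 + 100×192 + 295×537 + 70×885 + 165×700 + 440×647 + 190×546 + 580×383
  = 128350 + 426395 + 344720 + 19200 + 158415 + 61950 + 115500 + 284680 + 103740 + 222140 = 1865090
Sum of weights = 755 + 797 + 556 + 192 + 537 + 885 + 700 + 647 + 546 + 383 = 5998
Weighted mean = 1865090 / 5998 = 310.95198

310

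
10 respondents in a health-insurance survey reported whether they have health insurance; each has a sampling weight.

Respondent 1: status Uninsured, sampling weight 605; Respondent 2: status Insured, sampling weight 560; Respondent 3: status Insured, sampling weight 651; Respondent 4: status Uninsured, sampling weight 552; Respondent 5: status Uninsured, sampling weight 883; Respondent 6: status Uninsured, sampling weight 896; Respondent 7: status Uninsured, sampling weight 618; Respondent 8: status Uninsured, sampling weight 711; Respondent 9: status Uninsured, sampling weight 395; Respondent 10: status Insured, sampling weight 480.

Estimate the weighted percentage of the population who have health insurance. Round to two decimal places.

26.63

Sum of weights for 'Insured' = 560 + 651 + 480 = 1691
Total weight = 605 + 560 + 651 + 552 + 883 + 896 + 618 + 711 + 395 + 480 = 6351
Weighted proportion = 1691 / 6351 = 0.26625728 → 26.625728%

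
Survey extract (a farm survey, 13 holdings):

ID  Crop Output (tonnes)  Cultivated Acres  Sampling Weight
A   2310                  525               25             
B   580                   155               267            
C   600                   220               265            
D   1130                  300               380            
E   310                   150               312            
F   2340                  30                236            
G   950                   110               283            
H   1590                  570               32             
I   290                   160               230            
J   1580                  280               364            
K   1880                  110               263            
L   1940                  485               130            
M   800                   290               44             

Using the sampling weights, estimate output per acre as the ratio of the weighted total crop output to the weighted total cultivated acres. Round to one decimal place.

5.6

Σ wᵢ·y = 3193360
Σ wᵢ·x = 573520
Ratio = 3193360 / 573520 = 5.5680011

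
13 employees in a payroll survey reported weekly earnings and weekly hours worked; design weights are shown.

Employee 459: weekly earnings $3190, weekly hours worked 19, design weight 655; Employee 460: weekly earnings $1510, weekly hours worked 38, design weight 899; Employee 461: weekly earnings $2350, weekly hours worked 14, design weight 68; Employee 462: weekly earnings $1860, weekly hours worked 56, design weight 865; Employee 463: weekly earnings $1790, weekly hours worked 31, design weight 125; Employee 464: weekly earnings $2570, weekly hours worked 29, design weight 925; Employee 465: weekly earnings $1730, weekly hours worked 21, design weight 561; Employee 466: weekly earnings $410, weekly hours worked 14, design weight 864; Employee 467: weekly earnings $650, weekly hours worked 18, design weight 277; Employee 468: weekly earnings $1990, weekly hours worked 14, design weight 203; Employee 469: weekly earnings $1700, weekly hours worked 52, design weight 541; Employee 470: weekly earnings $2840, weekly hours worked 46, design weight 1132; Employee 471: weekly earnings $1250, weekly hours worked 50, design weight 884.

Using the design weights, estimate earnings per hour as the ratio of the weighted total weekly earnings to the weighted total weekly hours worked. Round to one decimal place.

52.9

Σ wᵢ·y = 14965010
Σ wᵢ·x = 282808
Ratio = 14965010 / 282808 = 52.915794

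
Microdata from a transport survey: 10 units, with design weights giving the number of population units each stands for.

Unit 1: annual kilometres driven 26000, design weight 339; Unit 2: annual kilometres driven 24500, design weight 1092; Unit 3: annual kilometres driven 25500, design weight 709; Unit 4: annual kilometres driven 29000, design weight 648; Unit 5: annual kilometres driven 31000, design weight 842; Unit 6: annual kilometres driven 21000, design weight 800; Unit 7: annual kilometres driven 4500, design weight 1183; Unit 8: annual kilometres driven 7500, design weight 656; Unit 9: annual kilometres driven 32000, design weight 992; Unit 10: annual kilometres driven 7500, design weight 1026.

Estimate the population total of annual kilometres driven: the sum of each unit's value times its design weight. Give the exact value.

165024000

Weighted total = 26000×339 + 24500×1092 + 25500×709 + 29000×648 + 31000×842 + 21000×800 + 4500×1183 + 7500×656 + 32000×992 + 7500×1026
  = 8814000 + 26754000 + 18079500 + 18792000 + 26102000 + 16800000 + 5323500 + 4920000 + 31744000 + 7695000 = 165024000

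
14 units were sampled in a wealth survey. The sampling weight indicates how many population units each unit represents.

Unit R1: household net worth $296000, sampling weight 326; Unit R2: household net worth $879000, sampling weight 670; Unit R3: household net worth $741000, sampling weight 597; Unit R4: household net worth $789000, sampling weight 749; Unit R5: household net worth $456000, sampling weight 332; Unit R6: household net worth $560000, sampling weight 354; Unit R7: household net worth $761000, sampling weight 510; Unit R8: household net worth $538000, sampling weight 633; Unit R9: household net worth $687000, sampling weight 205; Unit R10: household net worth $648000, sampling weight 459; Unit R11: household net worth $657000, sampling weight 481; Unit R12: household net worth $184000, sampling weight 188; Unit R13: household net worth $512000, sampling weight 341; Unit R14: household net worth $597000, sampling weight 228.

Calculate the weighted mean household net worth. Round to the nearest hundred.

Weighted sum = 3896644000
Sum of weights = 6073
Weighted mean = 3896644000 / 6073 = 641634.12

641600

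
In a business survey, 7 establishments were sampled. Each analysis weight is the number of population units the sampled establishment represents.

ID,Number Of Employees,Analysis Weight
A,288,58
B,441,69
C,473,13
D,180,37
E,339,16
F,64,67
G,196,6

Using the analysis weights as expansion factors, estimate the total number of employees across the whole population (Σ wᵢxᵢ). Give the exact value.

70830

Weighted total = 288×58 + 441×69 + 473×13 + 180×37 + 339×16 + 64×67 + 196×6
  = 70830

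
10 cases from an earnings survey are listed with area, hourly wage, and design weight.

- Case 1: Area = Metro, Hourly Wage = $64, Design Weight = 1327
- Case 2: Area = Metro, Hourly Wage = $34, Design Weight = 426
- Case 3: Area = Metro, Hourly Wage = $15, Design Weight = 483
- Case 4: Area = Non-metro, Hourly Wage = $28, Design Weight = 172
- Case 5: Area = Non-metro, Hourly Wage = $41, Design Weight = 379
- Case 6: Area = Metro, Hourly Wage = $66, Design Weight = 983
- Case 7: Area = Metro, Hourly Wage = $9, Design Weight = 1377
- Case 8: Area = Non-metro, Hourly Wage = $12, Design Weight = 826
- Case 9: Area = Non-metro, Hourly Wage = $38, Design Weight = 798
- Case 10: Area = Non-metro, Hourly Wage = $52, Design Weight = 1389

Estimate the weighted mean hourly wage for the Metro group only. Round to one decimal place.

40.0

Metro rows: 1, 2, 3, 6, 7
Weighted sum = 64×1327 + 34×426 + 15×483 + 66×983 + 9×1377
  = 84928 + 14484 + 7245 + 64878 + 12393 = 183928
Sum of weights = 1327 + 426 + 483 + 983 + 1377 = 4596
Weighted mean = 183928 / 4596 = 40.019147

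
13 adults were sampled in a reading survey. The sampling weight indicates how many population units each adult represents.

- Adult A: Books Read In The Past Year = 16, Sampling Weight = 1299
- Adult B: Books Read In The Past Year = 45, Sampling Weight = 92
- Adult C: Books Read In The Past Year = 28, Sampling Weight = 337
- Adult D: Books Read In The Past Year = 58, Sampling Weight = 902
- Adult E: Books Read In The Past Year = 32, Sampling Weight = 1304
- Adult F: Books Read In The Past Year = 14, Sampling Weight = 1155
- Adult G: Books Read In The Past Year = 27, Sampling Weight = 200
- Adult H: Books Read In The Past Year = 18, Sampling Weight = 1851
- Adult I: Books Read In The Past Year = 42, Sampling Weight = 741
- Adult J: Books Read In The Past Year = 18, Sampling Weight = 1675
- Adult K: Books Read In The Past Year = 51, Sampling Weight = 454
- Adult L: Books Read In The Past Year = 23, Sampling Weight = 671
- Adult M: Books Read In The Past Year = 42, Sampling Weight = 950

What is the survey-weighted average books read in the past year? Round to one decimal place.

Weighted sum = 323051
Sum of weights = 11631
Weighted mean = 323051 / 11631 = 27.774998

27.8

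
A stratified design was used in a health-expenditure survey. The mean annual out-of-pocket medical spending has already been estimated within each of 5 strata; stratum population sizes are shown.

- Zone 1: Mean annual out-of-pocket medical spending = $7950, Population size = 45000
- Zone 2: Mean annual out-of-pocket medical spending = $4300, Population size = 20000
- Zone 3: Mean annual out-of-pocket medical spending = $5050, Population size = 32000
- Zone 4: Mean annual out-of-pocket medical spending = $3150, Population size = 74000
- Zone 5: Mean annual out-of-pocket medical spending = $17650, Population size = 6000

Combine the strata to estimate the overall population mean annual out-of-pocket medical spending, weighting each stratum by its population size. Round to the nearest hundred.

Σ Nₕ·x̄ₕ = 7950×45000 + 4300×20000 + 5050×32000 + 3150×74000 + 17650×6000
  = 357750000 + 86000000 + 161600000 + 233100000 + 105900000 = 944350000
Σ Nₕ = 45000 + 20000 + 32000 + 74000 + 6000 = 177000
Overall mean = 944350000 / 177000 = 5335.3107

5300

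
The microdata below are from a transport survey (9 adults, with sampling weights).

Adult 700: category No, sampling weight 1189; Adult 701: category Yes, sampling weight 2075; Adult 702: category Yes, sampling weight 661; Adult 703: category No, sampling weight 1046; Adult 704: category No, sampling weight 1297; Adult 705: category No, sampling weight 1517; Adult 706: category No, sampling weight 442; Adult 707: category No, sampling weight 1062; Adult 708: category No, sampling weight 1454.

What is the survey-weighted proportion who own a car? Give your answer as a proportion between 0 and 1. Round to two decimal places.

Sum of weights for 'Yes' = 2075 + 661 = 2736
Total weight = 1189 + 2075 + 661 + 1046 + 1297 + 1517 + 442 + 1062 + 1454 = 10743
Weighted proportion = 2736 / 10743 = 0.25467746

0.25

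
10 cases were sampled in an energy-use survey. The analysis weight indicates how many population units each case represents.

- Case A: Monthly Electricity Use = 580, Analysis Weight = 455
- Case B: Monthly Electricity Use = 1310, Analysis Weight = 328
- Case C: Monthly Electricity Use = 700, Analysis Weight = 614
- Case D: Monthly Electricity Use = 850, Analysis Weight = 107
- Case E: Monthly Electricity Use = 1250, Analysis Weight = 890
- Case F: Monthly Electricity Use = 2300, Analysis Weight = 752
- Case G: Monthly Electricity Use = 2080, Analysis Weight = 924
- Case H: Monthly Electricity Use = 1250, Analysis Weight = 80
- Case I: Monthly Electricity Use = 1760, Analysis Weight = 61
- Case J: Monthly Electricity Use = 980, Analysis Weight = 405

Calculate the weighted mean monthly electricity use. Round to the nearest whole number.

Weighted sum = 580×455 + 1310×328 + 700×614 + 850×107 + 1250×890 + 2300×752 + 2080×924 + 1250×80 + 1760×61 + 980×405
  = 263900 + 429680 + 429800 + 90950 + 1112500 + 1729600 + 1921920 + 100000 + 107360 + 396900 = 6582610
Sum of weights = 455 + 328 + 614 + 107 + 890 + 752 + 924 + 80 + 61 + 405 = 4616
Weighted mean = 6582610 / 4616 = 1426.042

1426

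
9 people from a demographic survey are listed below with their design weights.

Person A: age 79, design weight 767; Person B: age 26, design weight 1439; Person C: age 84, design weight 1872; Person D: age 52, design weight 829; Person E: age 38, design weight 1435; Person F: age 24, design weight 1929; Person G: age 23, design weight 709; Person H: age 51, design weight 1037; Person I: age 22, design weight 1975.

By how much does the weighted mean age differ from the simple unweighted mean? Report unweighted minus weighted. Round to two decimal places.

1.65

Unweighted sum = 79 + 26 + 84 + 52 + 38 + 24 + 23 + 51 + 22 = 399
Unweighted mean = 399 / 9 = 44.333333
Weighted sum = 79×767 + 26×1439 + 84×1872 + 52×829 + 38×1435 + 24×1929 + 23×709 + 51×1037 + 22×1975
  = 60593 + 37414 + 157248 + 43108 + 54530 + 46296 + 16307 + 52887 + 43450 = 511833
Sum of weights = 767 + 1439 + 1872 + 829 + 1435 + 1929 + 709 + 1037 + 1975 = 11992
Weighted mean = 511833 / 11992 = 42.681204
Difference (unweighted minus weighted) = 1.6521292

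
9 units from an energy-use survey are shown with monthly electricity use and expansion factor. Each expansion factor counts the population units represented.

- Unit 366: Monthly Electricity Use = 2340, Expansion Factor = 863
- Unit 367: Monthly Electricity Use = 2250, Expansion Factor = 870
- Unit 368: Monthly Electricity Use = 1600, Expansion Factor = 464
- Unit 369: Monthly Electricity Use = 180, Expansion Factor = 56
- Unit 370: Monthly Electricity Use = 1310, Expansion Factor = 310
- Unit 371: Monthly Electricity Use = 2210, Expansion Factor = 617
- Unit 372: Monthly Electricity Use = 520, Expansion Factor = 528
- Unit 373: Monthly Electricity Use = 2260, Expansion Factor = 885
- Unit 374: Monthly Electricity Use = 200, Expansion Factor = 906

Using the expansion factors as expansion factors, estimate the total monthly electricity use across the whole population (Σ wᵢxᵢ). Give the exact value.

Weighted total = 2340×863 + 2250×870 + 1600×464 + 180×56 + 1310×310 + 2210×617 + 520×528 + 2260×885 + 200×906
  = 2019420 + 1957500 + 742400 + 10080 + 406100 + 1363570 + 274560 + 2000100 + 181200 = 8954930

8954930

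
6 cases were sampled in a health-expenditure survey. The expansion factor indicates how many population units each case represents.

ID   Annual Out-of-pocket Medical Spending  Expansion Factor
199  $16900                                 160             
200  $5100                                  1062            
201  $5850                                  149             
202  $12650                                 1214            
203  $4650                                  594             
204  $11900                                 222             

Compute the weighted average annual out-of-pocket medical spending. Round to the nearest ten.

8750

Weighted sum = 29752850
Sum of weights = 160 + 1062 + 149 + 1214 + 594 + 222 = 3401
Weighted mean = 29752850 / 3401 = 8748.2652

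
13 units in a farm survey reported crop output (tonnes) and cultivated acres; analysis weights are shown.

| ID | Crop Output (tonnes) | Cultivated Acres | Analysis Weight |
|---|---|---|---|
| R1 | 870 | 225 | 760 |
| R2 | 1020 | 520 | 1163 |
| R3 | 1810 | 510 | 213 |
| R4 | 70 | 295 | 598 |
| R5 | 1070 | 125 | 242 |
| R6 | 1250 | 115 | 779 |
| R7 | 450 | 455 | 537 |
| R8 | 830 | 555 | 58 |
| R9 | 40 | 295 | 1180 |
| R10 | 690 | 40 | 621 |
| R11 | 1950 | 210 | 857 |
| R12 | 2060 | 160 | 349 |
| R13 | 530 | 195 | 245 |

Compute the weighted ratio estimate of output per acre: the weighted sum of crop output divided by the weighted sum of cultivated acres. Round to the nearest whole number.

Σ wᵢ·y = 6792960
Σ wᵢ·x = 2113685
Ratio = 6792960 / 2113685 = 3.2137996

3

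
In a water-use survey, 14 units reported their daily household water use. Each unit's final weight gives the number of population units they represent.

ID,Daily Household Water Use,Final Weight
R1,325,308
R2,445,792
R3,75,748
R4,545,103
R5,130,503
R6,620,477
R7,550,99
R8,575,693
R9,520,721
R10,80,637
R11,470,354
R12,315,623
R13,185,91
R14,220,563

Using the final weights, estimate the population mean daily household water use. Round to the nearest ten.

Weighted sum = 2308030
Sum of weights = 6712
Weighted mean = 2308030 / 6712 = 343.86621

340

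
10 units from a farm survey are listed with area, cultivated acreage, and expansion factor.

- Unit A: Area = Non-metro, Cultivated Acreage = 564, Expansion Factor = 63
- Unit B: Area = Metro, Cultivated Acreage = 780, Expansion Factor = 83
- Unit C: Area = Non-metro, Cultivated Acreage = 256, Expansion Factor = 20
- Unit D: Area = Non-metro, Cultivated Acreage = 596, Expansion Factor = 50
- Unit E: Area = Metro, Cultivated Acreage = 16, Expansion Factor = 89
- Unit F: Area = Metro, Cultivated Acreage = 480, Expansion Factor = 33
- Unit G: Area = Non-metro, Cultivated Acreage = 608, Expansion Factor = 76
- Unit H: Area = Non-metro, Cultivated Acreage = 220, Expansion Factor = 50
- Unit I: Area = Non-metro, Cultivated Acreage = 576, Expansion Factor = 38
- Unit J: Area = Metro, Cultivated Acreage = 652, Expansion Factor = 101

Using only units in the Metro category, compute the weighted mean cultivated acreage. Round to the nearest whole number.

Metro rows: B, E, F, J
Weighted sum = 780×83 + 16×89 + 480×33 + 652×101
  = 64740 + 1424 + 15840 + 65852 = 147856
Sum of weights = 83 + 89 + 33 + 101 = 306
Weighted mean = 147856 / 306 = 483.18954

483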